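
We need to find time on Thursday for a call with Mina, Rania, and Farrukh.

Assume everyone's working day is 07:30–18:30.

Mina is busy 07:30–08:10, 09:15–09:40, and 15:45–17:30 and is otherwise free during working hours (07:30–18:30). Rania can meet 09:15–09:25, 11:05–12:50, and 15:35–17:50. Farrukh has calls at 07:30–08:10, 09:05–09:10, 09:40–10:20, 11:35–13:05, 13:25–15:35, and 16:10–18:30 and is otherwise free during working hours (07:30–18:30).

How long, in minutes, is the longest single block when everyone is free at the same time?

Mina free within 07:30–18:30: 08:10–09:15, 09:40–15:45, 17:30–18:30.
Farrukh free within 07:30–18:30: 08:10–09:05, 09:10–09:40, 10:20–11:35, 13:05–13:25, 15:35–16:10.
Mina ∩ Rania: 11:05–12:50, 15:35–15:45, 17:30–17:50.
Mina ∩ Rania ∩ Farrukh: 11:05–11:35, 15:35–15:45.
Common window lengths: 30, 10 min; longest is 30.

30 minutes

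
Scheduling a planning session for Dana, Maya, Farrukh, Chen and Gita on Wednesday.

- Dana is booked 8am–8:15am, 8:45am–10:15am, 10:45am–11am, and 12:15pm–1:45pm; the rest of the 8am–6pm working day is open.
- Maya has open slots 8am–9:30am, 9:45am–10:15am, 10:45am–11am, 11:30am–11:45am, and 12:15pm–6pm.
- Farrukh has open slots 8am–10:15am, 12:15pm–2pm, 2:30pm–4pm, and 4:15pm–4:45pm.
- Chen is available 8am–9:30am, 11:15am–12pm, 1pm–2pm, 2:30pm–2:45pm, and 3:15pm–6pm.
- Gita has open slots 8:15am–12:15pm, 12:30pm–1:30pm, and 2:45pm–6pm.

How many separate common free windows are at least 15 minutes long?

3

Dana free within 08:00–18:00: 08:15–08:45, 10:15–10:45, 11:00–12:15, 13:45–18:00.
Dana ∩ Maya: 08:15–08:45, 11:30–11:45, 13:45–18:00.
Dana ∩ Maya ∩ Farrukh: 08:15–08:45, 13:45–14:00, 14:30–16:00, 16:15–16:45.
Dana ∩ Maya ∩ Farrukh ∩ Chen: 08:15–08:45, 13:45–14:00, 14:30–14:45, 15:15–16:00, 16:15–16:45.
Dana ∩ Maya ∩ Farrukh ∩ Chen ∩ Gita: 08:15–08:45, 15:15–16:00, 16:15–16:45.
Windows ≥ 15 min: 08:15–08:45, 15:15–16:00, 16:15–16:45.
That's 3 windows.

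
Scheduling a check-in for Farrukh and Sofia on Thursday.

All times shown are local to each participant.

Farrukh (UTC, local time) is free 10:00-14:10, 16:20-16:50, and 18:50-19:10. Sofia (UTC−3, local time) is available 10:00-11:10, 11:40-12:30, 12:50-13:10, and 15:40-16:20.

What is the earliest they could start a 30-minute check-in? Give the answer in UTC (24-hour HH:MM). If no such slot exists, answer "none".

13:00

Farrukh → UTC: 10:00–14:10, 16:20–16:50, 18:50–19:10.
Sofia → UTC: 13:00–14:10, 14:40–15:30, 15:50–16:10, 18:40–19:20.
Farrukh ∩ Sofia: 13:00–14:10, 18:50–19:10.
Windows ≥ 30 min: 13:00–14:10.
Earliest such window starts at 13:00.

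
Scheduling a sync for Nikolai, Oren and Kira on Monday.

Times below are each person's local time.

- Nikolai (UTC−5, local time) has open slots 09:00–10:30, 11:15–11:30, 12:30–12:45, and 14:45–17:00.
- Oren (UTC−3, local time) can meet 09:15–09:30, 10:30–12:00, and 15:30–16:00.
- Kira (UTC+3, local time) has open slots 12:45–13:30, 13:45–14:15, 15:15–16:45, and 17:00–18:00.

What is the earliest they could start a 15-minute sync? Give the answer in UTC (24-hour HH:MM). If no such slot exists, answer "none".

14:00

Nikolai → UTC: 14:00–15:30, 16:15–16:30, 17:30–17:45, 19:45–22:00.
Oren → UTC: 12:15–12:30, 13:30–15:00, 18:30–19:00.
Kira → UTC: 09:45–10:30, 10:45–11:15, 12:15–13:45, 14:00–15:00.
Nikolai ∩ Oren: 14:00–15:00.
Nikolai ∩ Oren ∩ Kira: 14:00–15:00.
Windows ≥ 15 min: 14:00–15:00.
Earliest such window starts at 14:00.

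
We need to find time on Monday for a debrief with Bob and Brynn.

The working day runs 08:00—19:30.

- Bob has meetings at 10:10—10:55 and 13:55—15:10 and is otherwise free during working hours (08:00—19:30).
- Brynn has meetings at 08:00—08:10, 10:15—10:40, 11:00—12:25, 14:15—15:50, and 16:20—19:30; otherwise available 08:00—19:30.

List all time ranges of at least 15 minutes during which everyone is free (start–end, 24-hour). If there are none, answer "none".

Bob free within 08:00–19:30: 08:00–10:10, 10:55–13:55, 15:10–19:30.
Brynn free within 08:00–19:30: 08:10–10:15, 10:40–11:00, 12:25–14:15, 15:50–16:20.
Bob ∩ Brynn: 08:10–10:10, 10:55–11:00, 12:25–13:55, 15:50–16:20.
Windows ≥ 15 min: 08:10–10:10, 12:25–13:55, 15:50–16:20.

08:10–10:10, 12:25–13:55, 15:50–16:20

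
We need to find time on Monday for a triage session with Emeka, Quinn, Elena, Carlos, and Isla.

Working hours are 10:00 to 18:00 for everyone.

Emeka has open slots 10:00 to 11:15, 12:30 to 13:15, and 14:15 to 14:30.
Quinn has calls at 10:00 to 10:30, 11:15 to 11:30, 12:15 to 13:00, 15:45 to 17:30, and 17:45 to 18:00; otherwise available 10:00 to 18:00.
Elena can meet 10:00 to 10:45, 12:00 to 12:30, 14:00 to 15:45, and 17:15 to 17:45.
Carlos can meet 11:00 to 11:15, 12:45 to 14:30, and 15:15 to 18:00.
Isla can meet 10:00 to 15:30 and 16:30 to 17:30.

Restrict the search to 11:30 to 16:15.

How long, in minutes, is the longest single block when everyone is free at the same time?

15 minutes

Quinn free within 10:00–18:00: 10:30–11:15, 11:30–12:15, 13:00–15:45, 17:30–17:45.
Emeka ∩ Quinn: 10:30–11:15, 13:00–13:15, 14:15–14:30.
Emeka ∩ Quinn ∩ Elena: 10:30–10:45, 14:15–14:30.
Emeka ∩ Quinn ∩ Elena ∩ Carlos: 14:15–14:30.
Emeka ∩ Quinn ∩ Elena ∩ Carlos ∩ Isla: 14:15–14:30.
Restricted to 11:30–16:15: 14:15–14:30.
Single common window of 15 minutes.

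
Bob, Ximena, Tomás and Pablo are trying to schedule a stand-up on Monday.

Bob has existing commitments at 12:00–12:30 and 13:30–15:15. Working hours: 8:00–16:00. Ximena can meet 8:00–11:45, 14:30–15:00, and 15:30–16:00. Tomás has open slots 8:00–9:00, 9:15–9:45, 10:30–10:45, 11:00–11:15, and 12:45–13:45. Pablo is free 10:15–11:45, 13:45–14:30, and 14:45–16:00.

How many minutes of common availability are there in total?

Bob free within 08:00–16:00: 08:00–12:00, 12:30–13:30, 15:15–16:00.
Bob ∩ Ximena: 08:00–11:45, 15:30–16:00.
Bob ∩ Ximena ∩ Tomás: 08:00–09:00, 09:15–09:45, 10:30–10:45, 11:00–11:15.
Bob ∩ Ximena ∩ Tomás ∩ Pablo: 10:30–10:45, 11:00–11:15.
Total common minutes: 15 + 15 = 30.

30 minutes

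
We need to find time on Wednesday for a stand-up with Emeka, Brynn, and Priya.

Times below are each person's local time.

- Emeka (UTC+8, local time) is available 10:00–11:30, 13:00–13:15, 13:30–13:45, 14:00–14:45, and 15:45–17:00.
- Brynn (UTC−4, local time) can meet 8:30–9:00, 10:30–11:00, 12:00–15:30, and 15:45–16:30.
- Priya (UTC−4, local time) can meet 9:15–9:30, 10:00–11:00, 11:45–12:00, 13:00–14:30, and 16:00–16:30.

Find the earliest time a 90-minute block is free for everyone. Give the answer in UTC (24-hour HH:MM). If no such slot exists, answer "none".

Emeka → UTC: 02:00–03:30, 05:00–05:15, 05:30–05:45, 06:00–06:45, 07:45–09:00.
Brynn → UTC: 12:30–13:00, 14:30–15:00, 16:00–19:30, 19:45–20:30.
Priya → UTC: 13:15–13:30, 14:00–15:00, 15:45–16:00, 17:00–18:30, 20:00–20:30.
Emeka ∩ Brynn: (none).
Emeka ∩ Brynn ∩ Priya: (none).
Windows ≥ 90 min: (none).

none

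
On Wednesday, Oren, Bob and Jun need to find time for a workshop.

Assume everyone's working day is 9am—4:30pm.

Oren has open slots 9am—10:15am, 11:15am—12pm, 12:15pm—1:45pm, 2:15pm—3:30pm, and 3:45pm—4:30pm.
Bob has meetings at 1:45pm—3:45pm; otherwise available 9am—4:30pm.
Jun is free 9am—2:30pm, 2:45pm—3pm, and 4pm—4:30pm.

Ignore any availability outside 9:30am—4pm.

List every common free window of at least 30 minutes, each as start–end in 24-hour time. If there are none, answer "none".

Bob free within 09:00–16:30: 09:00–13:45, 15:45–16:30.
Oren ∩ Bob: 09:00–10:15, 11:15–12:00, 12:15–13:45, 15:45–16:30.
Oren ∩ Bob ∩ Jun: 09:00–10:15, 11:15–12:00, 12:15–13:45, 16:00–16:30.
Restricted to 09:30–16:00: 09:30–10:15, 11:15–12:00, 12:15–13:45.
Windows ≥ 30 min: 09:30–10:15, 11:15–12:00, 12:15–13:45.

09:30–10:15, 11:15–12:00, 12:15–13:45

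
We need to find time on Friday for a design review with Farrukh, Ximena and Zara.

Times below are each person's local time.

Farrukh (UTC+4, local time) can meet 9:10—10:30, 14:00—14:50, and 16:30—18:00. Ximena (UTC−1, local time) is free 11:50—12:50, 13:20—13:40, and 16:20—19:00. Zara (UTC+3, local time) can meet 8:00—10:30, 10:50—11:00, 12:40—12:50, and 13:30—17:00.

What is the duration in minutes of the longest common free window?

Farrukh → UTC: 05:10–06:30, 10:00–10:50, 12:30–14:00.
Ximena → UTC: 12:50–13:50, 14:20–14:40, 17:20–20:00.
Zara → UTC: 05:00–07:30, 07:50–08:00, 09:40–09:50, 10:30–14:00.
Farrukh ∩ Ximena: 12:50–13:50.
Farrukh ∩ Ximena ∩ Zara: 12:50–13:50.
Single common window of 60 minutes.

60 minutes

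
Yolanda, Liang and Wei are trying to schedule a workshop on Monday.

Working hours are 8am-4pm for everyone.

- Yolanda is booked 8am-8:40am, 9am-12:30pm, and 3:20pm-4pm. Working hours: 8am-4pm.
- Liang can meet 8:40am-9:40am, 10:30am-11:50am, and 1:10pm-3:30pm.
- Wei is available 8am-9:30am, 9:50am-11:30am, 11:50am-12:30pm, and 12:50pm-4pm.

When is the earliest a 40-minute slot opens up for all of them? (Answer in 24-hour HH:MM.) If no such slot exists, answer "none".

Yolanda free within 08:00–16:00: 08:40–09:00, 12:30–15:20.
Yolanda ∩ Liang: 08:40–09:00, 13:10–15:20.
Yolanda ∩ Liang ∩ Wei: 08:40–09:00, 13:10–15:20.
Windows ≥ 40 min: 13:10–15:20.
Earliest such window starts at 13:10.

13:10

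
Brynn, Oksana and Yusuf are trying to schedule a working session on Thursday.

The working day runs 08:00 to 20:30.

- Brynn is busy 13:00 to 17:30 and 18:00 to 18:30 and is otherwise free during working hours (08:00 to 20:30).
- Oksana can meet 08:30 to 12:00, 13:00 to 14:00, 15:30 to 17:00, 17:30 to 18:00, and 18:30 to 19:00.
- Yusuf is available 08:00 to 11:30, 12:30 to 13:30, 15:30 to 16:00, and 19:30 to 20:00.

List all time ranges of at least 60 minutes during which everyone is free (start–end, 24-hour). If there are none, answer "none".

08:30–11:30

Brynn free within 08:00–20:30: 08:00–13:00, 17:30–18:00, 18:30–20:30.
Brynn ∩ Oksana: 08:30–12:00, 17:30–18:00, 18:30–19:00.
Brynn ∩ Oksana ∩ Yusuf: 08:30–11:30.
Windows ≥ 60 min: 08:30–11:30.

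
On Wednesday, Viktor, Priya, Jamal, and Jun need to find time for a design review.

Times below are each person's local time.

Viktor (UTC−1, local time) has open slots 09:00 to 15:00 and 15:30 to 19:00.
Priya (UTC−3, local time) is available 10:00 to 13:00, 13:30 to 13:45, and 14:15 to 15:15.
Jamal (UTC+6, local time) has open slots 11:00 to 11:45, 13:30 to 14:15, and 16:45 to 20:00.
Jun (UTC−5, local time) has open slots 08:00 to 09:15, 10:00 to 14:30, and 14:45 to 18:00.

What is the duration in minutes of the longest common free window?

Viktor → UTC: 10:00–16:00, 16:30–20:00.
Priya → UTC: 13:00–16:00, 16:30–16:45, 17:15–18:15.
Jamal → UTC: 05:00–05:45, 07:30–08:15, 10:45–14:00.
Jun → UTC: 13:00–14:15, 15:00–19:30, 19:45–23:00.
Viktor ∩ Priya: 13:00–16:00, 16:30–16:45, 17:15–18:15.
Viktor ∩ Priya ∩ Jamal: 13:00–14:00.
Viktor ∩ Priya ∩ Jamal ∩ Jun: 13:00–14:00.
Single common window of 60 minutes.

60 minutes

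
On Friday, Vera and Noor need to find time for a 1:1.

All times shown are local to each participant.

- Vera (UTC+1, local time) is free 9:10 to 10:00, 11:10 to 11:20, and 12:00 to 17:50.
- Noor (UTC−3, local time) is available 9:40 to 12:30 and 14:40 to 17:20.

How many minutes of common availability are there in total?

170 minutes

Vera → UTC: 08:10–09:00, 10:10–10:20, 11:00–16:50.
Noor → UTC: 12:40–15:30, 17:40–20:20.
Vera ∩ Noor: 12:40–15:30.
Total common minutes: 170.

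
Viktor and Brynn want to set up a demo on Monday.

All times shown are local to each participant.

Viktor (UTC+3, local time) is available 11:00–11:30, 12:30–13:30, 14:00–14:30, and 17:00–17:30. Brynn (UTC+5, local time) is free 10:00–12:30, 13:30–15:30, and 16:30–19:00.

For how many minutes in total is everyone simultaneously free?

Viktor → UTC: 08:00–08:30, 09:30–10:30, 11:00–11:30, 14:00–14:30.
Brynn → UTC: 05:00–07:30, 08:30–10:30, 11:30–14:00.
Viktor ∩ Brynn: 09:30–10:30.
Total common minutes: 60.

60 minutes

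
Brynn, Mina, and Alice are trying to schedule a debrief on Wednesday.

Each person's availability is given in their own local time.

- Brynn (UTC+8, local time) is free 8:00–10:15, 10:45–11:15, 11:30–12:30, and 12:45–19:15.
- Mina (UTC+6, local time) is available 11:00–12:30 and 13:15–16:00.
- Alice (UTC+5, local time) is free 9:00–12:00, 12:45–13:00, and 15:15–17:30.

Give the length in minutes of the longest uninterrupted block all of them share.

Brynn → UTC: 00:00–02:15, 02:45–03:15, 03:30–04:30, 04:45–11:15.
Mina → UTC: 05:00–06:30, 07:15–10:00.
Alice → UTC: 04:00–07:00, 07:45–08:00, 10:15–12:30.
Brynn ∩ Mina: 05:00–06:30, 07:15–10:00.
Brynn ∩ Mina ∩ Alice: 05:00–06:30, 07:45–08:00.
Common window lengths: 90, 15 min; longest is 90.

90 minutes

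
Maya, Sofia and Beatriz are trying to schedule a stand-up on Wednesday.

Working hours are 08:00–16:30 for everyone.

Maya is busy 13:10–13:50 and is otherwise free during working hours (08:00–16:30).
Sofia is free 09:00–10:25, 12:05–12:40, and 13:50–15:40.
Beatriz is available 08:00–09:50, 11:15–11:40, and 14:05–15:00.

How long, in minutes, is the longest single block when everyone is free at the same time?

55 minutes

Maya free within 08:00–16:30: 08:00–13:10, 13:50–16:30.
Maya ∩ Sofia: 09:00–10:25, 12:05–12:40, 13:50–15:40.
Maya ∩ Sofia ∩ Beatriz: 09:00–09:50, 14:05–15:00.
Common window lengths: 50, 55 min; longest is 55.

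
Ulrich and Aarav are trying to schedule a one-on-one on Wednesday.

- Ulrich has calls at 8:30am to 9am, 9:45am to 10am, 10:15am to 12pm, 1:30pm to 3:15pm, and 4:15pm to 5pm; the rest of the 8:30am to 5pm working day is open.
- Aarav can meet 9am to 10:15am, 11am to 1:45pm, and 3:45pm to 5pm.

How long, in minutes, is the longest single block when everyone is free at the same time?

90 minutes

Ulrich free within 08:30–17:00: 09:00–09:45, 10:00–10:15, 12:00–13:30, 15:15–16:15.
Ulrich ∩ Aarav: 09:00–09:45, 10:00–10:15, 12:00–13:30, 15:45–16:15.
Common window lengths: 45, 15, 90, 30 min; longest is 90.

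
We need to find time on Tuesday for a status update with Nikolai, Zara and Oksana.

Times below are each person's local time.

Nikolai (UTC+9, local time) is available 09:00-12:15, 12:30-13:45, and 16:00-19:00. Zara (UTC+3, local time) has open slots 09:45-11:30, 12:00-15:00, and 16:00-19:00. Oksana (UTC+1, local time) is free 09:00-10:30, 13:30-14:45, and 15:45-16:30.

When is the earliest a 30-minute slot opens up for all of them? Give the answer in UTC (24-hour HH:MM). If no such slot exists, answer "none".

Nikolai → UTC: 00:00–03:15, 03:30–04:45, 07:00–10:00.
Zara → UTC: 06:45–08:30, 09:00–12:00, 13:00–16:00.
Oksana → UTC: 08:00–09:30, 12:30–13:45, 14:45–15:30.
Nikolai ∩ Zara: 07:00–08:30, 09:00–10:00.
Nikolai ∩ Zara ∩ Oksana: 08:00–08:30, 09:00–09:30.
Windows ≥ 30 min: 08:00–08:30, 09:00–09:30.
Earliest such window starts at 08:00.

08:00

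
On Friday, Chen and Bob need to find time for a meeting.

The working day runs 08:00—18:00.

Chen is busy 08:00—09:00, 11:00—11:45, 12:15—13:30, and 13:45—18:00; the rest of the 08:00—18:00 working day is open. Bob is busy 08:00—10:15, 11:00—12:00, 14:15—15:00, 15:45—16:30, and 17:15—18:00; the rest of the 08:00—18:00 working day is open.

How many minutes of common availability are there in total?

75 minutes

Chen free within 08:00–18:00: 09:00–11:00, 11:45–12:15, 13:30–13:45.
Bob free within 08:00–18:00: 10:15–11:00, 12:00–14:15, 15:00–15:45, 16:30–17:15.
Chen ∩ Bob: 10:15–11:00, 12:00–12:15, 13:30–13:45.
Total common minutes: 45 + 15 + 15 = 75.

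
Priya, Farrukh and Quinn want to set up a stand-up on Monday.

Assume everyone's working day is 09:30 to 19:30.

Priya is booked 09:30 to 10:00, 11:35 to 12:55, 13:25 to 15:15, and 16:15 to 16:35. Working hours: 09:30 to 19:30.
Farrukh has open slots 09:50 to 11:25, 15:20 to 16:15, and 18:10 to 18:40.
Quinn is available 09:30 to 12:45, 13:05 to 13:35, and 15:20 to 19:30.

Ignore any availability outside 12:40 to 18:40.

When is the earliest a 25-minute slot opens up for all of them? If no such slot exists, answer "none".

Priya free within 09:30–19:30: 10:00–11:35, 12:55–13:25, 15:15–16:15, 16:35–19:30.
Priya ∩ Farrukh: 10:00–11:25, 15:20–16:15, 18:10–18:40.
Priya ∩ Farrukh ∩ Quinn: 10:00–11:25, 15:20–16:15, 18:10–18:40.
Restricted to 12:40–18:40: 15:20–16:15, 18:10–18:40.
Windows ≥ 25 min: 15:20–16:15, 18:10–18:40.
Earliest such window starts at 15:20.

15:20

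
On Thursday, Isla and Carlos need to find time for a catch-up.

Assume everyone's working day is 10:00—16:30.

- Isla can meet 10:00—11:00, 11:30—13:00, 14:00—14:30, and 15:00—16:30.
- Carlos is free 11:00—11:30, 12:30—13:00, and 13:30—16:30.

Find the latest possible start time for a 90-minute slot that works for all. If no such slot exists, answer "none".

15:00

Isla ∩ Carlos: 12:30–13:00, 14:00–14:30, 15:00–16:30.
Windows ≥ 90 min: 15:00–16:30.
Latest start in the last window 15:00–16:30 is 16:30 − 90 min = 15:00.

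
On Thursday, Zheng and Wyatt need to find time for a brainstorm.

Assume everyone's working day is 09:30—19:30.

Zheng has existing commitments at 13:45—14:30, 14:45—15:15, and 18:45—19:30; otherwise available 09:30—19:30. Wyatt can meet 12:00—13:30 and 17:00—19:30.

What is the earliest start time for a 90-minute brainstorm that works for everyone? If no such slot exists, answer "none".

Zheng free within 09:30–19:30: 09:30–13:45, 14:30–14:45, 15:15–18:45.
Zheng ∩ Wyatt: 12:00–13:30, 17:00–18:45.
Windows ≥ 90 min: 12:00–13:30, 17:00–18:45.
Earliest such window starts at 12:00.

12:00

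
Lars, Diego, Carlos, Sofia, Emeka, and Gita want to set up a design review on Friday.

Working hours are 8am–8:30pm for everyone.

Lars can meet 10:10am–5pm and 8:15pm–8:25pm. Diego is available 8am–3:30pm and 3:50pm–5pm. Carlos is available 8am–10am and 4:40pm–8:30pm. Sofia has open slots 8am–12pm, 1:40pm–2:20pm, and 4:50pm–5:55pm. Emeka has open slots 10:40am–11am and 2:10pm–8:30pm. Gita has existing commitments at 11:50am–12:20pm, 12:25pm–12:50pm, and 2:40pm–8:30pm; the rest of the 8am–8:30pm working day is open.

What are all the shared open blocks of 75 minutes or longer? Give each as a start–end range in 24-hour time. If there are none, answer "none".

Gita free within 08:00–20:30: 08:00–11:50, 12:20–12:25, 12:50–14:40.
Lars ∩ Diego: 10:10–15:30, 15:50–17:00.
Lars ∩ Diego ∩ Carlos: 16:40–17:00.
Lars ∩ Diego ∩ Carlos ∩ Sofia: 16:50–17:00.
Lars ∩ Diego ∩ Carlos ∩ Sofia ∩ Emeka: 16:50–17:00.
Lars ∩ Diego ∩ Carlos ∩ Sofia ∩ Emeka ∩ Gita: (none).
Windows ≥ 75 min: (none).

none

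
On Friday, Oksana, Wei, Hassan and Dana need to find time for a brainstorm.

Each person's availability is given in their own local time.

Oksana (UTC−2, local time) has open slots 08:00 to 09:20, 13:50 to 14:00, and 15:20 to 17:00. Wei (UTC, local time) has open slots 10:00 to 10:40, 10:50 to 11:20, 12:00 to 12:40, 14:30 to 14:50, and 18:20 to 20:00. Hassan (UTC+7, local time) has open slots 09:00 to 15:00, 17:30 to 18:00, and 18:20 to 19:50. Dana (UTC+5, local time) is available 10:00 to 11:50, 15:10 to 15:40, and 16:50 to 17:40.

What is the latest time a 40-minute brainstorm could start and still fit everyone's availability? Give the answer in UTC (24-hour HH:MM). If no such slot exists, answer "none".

Oksana → UTC: 10:00–11:20, 15:50–16:00, 17:20–19:00.
Wei → UTC: 10:00–10:40, 10:50–11:20, 12:00–12:40, 14:30–14:50, 18:20–20:00.
Hassan → UTC: 02:00–08:00, 10:30–11:00, 11:20–12:50.
Dana → UTC: 05:00–06:50, 10:10–10:40, 11:50–12:40.
Oksana ∩ Wei: 10:00–10:40, 10:50–11:20, 18:20–19:00.
Oksana ∩ Wei ∩ Hassan: 10:30–10:40, 10:50–11:00.
Oksana ∩ Wei ∩ Hassan ∩ Dana: 10:30–10:40.
Windows ≥ 40 min: (none).

none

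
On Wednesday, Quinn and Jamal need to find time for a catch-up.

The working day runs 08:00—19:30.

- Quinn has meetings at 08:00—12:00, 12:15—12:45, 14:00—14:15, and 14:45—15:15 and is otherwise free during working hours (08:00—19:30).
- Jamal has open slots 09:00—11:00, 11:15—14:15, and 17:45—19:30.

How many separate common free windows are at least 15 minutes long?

3

Quinn free within 08:00–19:30: 12:00–12:15, 12:45–14:00, 14:15–14:45, 15:15–19:30.
Quinn ∩ Jamal: 12:00–12:15, 12:45–14:00, 17:45–19:30.
Windows ≥ 15 min: 12:00–12:15, 12:45–14:00, 17:45–19:30.
That's 3 windows.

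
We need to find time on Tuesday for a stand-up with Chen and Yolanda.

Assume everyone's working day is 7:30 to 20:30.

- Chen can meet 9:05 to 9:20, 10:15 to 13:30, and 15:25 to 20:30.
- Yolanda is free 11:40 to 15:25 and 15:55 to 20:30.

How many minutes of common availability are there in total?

Chen ∩ Yolanda: 11:40–13:30, 15:55–20:30.
Total common minutes: 110 + 275 = 385.

385 minutes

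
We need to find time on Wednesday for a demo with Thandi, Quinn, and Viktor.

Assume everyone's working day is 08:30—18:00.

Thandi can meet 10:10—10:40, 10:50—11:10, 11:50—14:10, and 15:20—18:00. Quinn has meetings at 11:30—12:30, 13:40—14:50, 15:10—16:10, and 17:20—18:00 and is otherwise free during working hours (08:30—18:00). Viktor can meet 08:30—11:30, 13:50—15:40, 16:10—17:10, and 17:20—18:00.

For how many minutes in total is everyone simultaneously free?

Quinn free within 08:30–18:00: 08:30–11:30, 12:30–13:40, 14:50–15:10, 16:10–17:20.
Thandi ∩ Quinn: 10:10–10:40, 10:50–11:10, 12:30–13:40, 16:10–17:20.
Thandi ∩ Quinn ∩ Viktor: 10:10–10:40, 10:50–11:10, 16:10–17:10.
Total common minutes: 30 + 20 + 60 = 110.

110 minutes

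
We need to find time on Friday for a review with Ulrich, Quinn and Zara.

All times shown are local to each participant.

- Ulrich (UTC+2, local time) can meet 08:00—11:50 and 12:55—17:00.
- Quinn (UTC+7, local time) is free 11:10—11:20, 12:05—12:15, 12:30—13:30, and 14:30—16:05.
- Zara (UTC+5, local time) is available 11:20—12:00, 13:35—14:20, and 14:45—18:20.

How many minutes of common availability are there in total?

Ulrich → UTC: 06:00–09:50, 10:55–15:00.
Quinn → UTC: 04:10–04:20, 05:05–05:15, 05:30–06:30, 07:30–09:05.
Zara → UTC: 06:20–07:00, 08:35–09:20, 09:45–13:20.
Ulrich ∩ Quinn: 06:00–06:30, 07:30–09:05.
Ulrich ∩ Quinn ∩ Zara: 06:20–06:30, 08:35–09:05.
Total common minutes: 10 + 30 = 40.

40 minutes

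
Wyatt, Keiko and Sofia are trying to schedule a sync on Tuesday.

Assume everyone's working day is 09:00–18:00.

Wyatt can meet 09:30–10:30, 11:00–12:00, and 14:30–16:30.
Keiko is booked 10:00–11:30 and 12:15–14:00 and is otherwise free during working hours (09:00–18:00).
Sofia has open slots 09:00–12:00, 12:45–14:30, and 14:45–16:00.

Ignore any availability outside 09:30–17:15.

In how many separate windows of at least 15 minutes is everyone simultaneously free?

3

Keiko free within 09:00–18:00: 09:00–10:00, 11:30–12:15, 14:00–18:00.
Wyatt ∩ Keiko: 09:30–10:00, 11:30–12:00, 14:30–16:30.
Wyatt ∩ Keiko ∩ Sofia: 09:30–10:00, 11:30–12:00, 14:45–16:00.
Restricted to 09:30–17:15: 09:30–10:00, 11:30–12:00, 14:45–16:00.
Windows ≥ 15 min: 09:30–10:00, 11:30–12:00, 14:45–16:00.
That's 3 windows.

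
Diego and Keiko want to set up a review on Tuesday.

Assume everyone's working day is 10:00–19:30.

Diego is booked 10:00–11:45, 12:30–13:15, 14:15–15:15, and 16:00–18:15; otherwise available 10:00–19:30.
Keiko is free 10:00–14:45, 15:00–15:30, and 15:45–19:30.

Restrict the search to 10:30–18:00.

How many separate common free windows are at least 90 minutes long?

0

Diego free within 10:00–19:30: 11:45–12:30, 13:15–14:15, 15:15–16:00, 18:15–19:30.
Diego ∩ Keiko: 11:45–12:30, 13:15–14:15, 15:15–15:30, 15:45–16:00, 18:15–19:30.
Restricted to 10:30–18:00: 11:45–12:30, 13:15–14:15, 15:15–15:30, 15:45–16:00.
Windows ≥ 90 min: (none).
That's 0 windows.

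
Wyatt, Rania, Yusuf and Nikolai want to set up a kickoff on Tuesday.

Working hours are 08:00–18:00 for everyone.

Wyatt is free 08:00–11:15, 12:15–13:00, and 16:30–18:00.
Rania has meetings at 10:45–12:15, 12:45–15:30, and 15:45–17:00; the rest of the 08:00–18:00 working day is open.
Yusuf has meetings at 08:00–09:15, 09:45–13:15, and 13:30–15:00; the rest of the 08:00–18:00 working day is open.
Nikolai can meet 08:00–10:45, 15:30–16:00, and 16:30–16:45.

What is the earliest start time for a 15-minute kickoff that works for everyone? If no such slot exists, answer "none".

Rania free within 08:00–18:00: 08:00–10:45, 12:15–12:45, 15:30–15:45, 17:00–18:00.
Yusuf free within 08:00–18:00: 09:15–09:45, 13:15–13:30, 15:00–18:00.
Wyatt ∩ Rania: 08:00–10:45, 12:15–12:45, 17:00–18:00.
Wyatt ∩ Rania ∩ Yusuf: 09:15–09:45, 17:00–18:00.
Wyatt ∩ Rania ∩ Yusuf ∩ Nikolai: 09:15–09:45.
Windows ≥ 15 min: 09:15–09:45.
Earliest such window starts at 09:15.

09:15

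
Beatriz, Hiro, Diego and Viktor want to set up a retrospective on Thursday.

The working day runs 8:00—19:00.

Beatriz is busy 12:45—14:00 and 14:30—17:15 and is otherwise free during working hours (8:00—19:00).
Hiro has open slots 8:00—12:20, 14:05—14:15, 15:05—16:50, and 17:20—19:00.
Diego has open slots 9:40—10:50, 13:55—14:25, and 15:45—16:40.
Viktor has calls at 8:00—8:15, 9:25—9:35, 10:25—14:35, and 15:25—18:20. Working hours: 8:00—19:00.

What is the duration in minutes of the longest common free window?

Beatriz free within 08:00–19:00: 08:00–12:45, 14:00–14:30, 17:15–19:00.
Viktor free within 08:00–19:00: 08:15–09:25, 09:35–10:25, 14:35–15:25, 18:20–19:00.
Beatriz ∩ Hiro: 08:00–12:20, 14:05–14:15, 17:20–19:00.
Beatriz ∩ Hiro ∩ Diego: 09:40–10:50, 14:05–14:15.
Beatriz ∩ Hiro ∩ Diego ∩ Viktor: 09:40–10:25.
Single common window of 45 minutes.

45 minutes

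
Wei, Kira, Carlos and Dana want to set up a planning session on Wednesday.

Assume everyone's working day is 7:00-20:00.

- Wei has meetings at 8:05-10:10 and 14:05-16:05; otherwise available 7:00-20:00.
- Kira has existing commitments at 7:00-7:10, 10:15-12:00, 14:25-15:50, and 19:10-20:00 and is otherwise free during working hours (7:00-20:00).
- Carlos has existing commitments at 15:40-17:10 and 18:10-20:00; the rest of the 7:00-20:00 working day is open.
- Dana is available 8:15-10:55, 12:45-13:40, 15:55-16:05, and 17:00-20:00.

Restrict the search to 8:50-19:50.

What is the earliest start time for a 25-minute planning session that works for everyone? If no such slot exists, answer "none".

Wei free within 07:00–20:00: 07:00–08:05, 10:10–14:05, 16:05–20:00.
Kira free within 07:00–20:00: 07:10–10:15, 12:00–14:25, 15:50–19:10.
Carlos free within 07:00–20:00: 07:00–15:40, 17:10–18:10.
Wei ∩ Kira: 07:10–08:05, 10:10–10:15, 12:00–14:05, 16:05–19:10.
Wei ∩ Kira ∩ Carlos: 07:10–08:05, 10:10–10:15, 12:00–14:05, 17:10–18:10.
Wei ∩ Kira ∩ Carlos ∩ Dana: 10:10–10:15, 12:45–13:40, 17:10–18:10.
Restricted to 08:50–19:50: 10:10–10:15, 12:45–13:40, 17:10–18:10.
Windows ≥ 25 min: 12:45–13:40, 17:10–18:10.
Earliest such window starts at 12:45.

12:45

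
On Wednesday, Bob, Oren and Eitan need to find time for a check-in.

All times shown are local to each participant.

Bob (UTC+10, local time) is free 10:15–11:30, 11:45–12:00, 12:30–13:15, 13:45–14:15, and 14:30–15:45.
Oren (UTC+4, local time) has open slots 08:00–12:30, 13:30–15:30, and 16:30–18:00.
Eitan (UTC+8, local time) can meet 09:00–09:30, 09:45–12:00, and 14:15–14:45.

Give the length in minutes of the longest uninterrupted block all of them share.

0 minutes

Bob → UTC: 00:15–01:30, 01:45–02:00, 02:30–03:15, 03:45–04:15, 04:30–05:45.
Oren → UTC: 04:00–08:30, 09:30–11:30, 12:30–14:00.
Eitan → UTC: 01:00–01:30, 01:45–04:00, 06:15–06:45.
Bob ∩ Oren: 04:00–04:15, 04:30–05:45.
Bob ∩ Oren ∩ Eitan: (none).
No common window.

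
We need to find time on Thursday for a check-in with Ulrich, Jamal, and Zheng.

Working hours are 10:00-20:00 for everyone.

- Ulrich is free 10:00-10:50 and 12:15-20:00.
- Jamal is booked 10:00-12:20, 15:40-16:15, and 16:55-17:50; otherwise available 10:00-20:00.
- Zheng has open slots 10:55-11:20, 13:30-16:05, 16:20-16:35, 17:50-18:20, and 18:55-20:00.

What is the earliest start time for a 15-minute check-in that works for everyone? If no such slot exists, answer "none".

Jamal free within 10:00–20:00: 12:20–15:40, 16:15–16:55, 17:50–20:00.
Ulrich ∩ Jamal: 12:20–15:40, 16:15–16:55, 17:50–20:00.
Ulrich ∩ Jamal ∩ Zheng: 13:30–15:40, 16:20–16:35, 17:50–18:20, 18:55–20:00.
Windows ≥ 15 min: 13:30–15:40, 16:20–16:35, 17:50–18:20, 18:55–20:00.
Earliest such window starts at 13:30.

13:30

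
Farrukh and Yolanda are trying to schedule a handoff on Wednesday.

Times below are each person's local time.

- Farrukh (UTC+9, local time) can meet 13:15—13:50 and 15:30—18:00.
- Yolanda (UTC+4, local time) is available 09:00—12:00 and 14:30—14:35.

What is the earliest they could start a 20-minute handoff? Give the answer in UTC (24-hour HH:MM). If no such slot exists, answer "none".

Farrukh → UTC: 04:15–04:50, 06:30–09:00.
Yolanda → UTC: 05:00–08:00, 10:30–10:35.
Farrukh ∩ Yolanda: 06:30–08:00.
Windows ≥ 20 min: 06:30–08:00.
Earliest such window starts at 06:30.

06:30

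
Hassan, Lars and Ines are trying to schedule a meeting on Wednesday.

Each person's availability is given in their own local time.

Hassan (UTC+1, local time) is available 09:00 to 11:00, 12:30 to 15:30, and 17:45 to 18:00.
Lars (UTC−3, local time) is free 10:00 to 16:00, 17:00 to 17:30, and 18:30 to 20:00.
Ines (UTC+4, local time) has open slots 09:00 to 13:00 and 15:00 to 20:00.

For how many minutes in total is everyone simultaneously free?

90 minutes

Hassan → UTC: 08:00–10:00, 11:30–14:30, 16:45–17:00.
Lars → UTC: 13:00–19:00, 20:00–20:30, 21:30–23:00.
Ines → UTC: 05:00–09:00, 11:00–16:00.
Hassan ∩ Lars: 13:00–14:30, 16:45–17:00.
Hassan ∩ Lars ∩ Ines: 13:00–14:30.
Total common minutes: 90.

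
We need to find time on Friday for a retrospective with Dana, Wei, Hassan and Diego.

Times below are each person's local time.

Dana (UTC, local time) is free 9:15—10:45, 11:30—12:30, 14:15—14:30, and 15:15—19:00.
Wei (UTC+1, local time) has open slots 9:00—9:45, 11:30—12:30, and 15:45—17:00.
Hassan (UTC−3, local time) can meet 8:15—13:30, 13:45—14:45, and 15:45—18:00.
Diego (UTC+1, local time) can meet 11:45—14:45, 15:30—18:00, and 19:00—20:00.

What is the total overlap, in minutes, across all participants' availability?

45 minutes

Dana → UTC: 09:15–10:45, 11:30–12:30, 14:15–14:30, 15:15–19:00.
Wei → UTC: 08:00–08:45, 10:30–11:30, 14:45–16:00.
Hassan → UTC: 11:15–16:30, 16:45–17:45, 18:45–21:00.
Diego → UTC: 10:45–13:45, 14:30–17:00, 18:00–19:00.
Dana ∩ Wei: 10:30–10:45, 15:15–16:00.
Dana ∩ Wei ∩ Hassan: 15:15–16:00.
Dana ∩ Wei ∩ Hassan ∩ Diego: 15:15–16:00.
Total common minutes: 45.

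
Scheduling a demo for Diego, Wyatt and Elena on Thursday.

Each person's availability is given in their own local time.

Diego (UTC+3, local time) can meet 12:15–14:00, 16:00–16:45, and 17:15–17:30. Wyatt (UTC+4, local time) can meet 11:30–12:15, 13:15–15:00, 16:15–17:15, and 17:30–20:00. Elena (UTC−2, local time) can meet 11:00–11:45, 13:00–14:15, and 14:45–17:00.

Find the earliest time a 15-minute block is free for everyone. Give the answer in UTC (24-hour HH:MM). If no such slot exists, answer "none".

Diego → UTC: 09:15–11:00, 13:00–13:45, 14:15–14:30.
Wyatt → UTC: 07:30–08:15, 09:15–11:00, 12:15–13:15, 13:30–16:00.
Elena → UTC: 13:00–13:45, 15:00–16:15, 16:45–19:00.
Diego ∩ Wyatt: 09:15–11:00, 13:00–13:15, 13:30–13:45, 14:15–14:30.
Diego ∩ Wyatt ∩ Elena: 13:00–13:15, 13:30–13:45.
Windows ≥ 15 min: 13:00–13:15, 13:30–13:45.
Earliest such window starts at 13:00.

13:00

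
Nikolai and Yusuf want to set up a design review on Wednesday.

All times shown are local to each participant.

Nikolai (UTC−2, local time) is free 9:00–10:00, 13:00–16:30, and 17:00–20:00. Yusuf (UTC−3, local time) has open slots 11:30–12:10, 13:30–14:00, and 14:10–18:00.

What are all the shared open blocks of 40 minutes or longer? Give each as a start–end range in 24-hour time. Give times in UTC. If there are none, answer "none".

17:10–18:30, 19:00–21:00

Nikolai → UTC: 11:00–12:00, 15:00–18:30, 19:00–22:00.
Yusuf → UTC: 14:30–15:10, 16:30–17:00, 17:10–21:00.
Nikolai ∩ Yusuf: 15:00–15:10, 16:30–17:00, 17:10–18:30, 19:00–21:00.
Windows ≥ 40 min: 17:10–18:30, 19:00–21:00.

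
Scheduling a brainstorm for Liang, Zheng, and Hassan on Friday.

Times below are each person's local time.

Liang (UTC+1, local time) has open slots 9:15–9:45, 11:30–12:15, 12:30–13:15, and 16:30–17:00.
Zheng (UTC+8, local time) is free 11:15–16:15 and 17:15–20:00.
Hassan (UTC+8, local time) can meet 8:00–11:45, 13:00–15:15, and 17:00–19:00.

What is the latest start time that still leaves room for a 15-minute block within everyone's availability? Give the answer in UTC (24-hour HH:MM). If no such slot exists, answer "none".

Liang → UTC: 08:15–08:45, 10:30–11:15, 11:30–12:15, 15:30–16:00.
Zheng → UTC: 03:15–08:15, 09:15–12:00.
Hassan → UTC: 00:00–03:45, 05:00–07:15, 09:00–11:00.
Liang ∩ Zheng: 10:30–11:15, 11:30–12:00.
Liang ∩ Zheng ∩ Hassan: 10:30–11:00.
Windows ≥ 15 min: 10:30–11:00.
Latest start in the last window 10:30–11:00 is 11:00 − 15 min = 10:45.

10:45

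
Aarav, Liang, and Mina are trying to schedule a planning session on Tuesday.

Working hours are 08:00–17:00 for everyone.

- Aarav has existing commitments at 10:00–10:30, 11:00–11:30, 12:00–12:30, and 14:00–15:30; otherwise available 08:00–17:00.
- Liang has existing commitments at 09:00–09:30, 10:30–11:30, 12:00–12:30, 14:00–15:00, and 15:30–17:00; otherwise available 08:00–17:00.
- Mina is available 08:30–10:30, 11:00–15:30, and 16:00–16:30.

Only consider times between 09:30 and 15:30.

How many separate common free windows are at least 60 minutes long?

Aarav free within 08:00–17:00: 08:00–10:00, 10:30–11:00, 11:30–12:00, 12:30–14:00, 15:30–17:00.
Liang free within 08:00–17:00: 08:00–09:00, 09:30–10:30, 11:30–12:00, 12:30–14:00, 15:00–15:30.
Aarav ∩ Liang: 08:00–09:00, 09:30–10:00, 11:30–12:00, 12:30–14:00.
Aarav ∩ Liang ∩ Mina: 08:30–09:00, 09:30–10:00, 11:30–12:00, 12:30–14:00.
Restricted to 09:30–15:30: 09:30–10:00, 11:30–12:00, 12:30–14:00.
Windows ≥ 60 min: 12:30–14:00.
That's 1 window.

1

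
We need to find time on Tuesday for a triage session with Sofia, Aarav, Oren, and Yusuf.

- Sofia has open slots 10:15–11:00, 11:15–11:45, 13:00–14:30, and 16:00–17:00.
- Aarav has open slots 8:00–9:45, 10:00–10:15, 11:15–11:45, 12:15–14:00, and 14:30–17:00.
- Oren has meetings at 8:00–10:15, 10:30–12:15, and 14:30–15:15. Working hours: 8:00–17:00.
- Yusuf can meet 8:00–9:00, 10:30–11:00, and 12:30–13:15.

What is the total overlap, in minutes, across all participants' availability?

Oren free within 08:00–17:00: 10:15–10:30, 12:15–14:30, 15:15–17:00.
Sofia ∩ Aarav: 11:15–11:45, 13:00–14:00, 16:00–17:00.
Sofia ∩ Aarav ∩ Oren: 13:00–14:00, 16:00–17:00.
Sofia ∩ Aarav ∩ Oren ∩ Yusuf: 13:00–13:15.
Total common minutes: 15.

15 minutes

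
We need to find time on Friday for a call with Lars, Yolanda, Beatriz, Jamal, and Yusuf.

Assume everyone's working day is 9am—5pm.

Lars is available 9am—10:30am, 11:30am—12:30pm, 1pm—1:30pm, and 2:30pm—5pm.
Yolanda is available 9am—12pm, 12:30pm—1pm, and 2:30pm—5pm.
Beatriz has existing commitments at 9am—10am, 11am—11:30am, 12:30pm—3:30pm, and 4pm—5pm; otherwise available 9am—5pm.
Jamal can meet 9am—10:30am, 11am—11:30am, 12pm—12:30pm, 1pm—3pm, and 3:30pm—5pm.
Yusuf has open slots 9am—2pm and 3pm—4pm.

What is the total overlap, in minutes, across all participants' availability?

60 minutes

Beatriz free within 09:00–17:00: 10:00–11:00, 11:30–12:30, 15:30–16:00.
Lars ∩ Yolanda: 09:00–10:30, 11:30–12:00, 14:30–17:00.
Lars ∩ Yolanda ∩ Beatriz: 10:00–10:30, 11:30–12:00, 15:30–16:00.
Lars ∩ Yolanda ∩ Beatriz ∩ Jamal: 10:00–10:30, 15:30–16:00.
Lars ∩ Yolanda ∩ Beatriz ∩ Jamal ∩ Yusuf: 10:00–10:30, 15:30–16:00.
Total common minutes: 30 + 30 = 60.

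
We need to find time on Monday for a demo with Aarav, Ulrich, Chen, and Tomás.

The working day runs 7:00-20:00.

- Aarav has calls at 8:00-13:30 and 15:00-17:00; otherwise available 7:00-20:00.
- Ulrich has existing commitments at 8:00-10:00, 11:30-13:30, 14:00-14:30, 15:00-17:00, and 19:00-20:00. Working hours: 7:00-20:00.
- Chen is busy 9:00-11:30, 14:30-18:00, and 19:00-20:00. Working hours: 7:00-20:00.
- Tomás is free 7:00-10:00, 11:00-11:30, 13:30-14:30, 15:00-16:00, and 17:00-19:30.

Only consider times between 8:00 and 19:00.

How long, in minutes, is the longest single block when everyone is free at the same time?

Aarav free within 07:00–20:00: 07:00–08:00, 13:30–15:00, 17:00–20:00.
Ulrich free within 07:00–20:00: 07:00–08:00, 10:00–11:30, 13:30–14:00, 14:30–15:00, 17:00–19:00.
Chen free within 07:00–20:00: 07:00–09:00, 11:30–14:30, 18:00–19:00.
Aarav ∩ Ulrich: 07:00–08:00, 13:30–14:00, 14:30–15:00, 17:00–19:00.
Aarav ∩ Ulrich ∩ Chen: 07:00–08:00, 13:30–14:00, 18:00–19:00.
Aarav ∩ Ulrich ∩ Chen ∩ Tomás: 07:00–08:00, 13:30–14:00, 18:00–19:00.
Restricted to 08:00–19:00: 13:30–14:00, 18:00–19:00.
Common window lengths: 30, 60 min; longest is 60.

60 minutes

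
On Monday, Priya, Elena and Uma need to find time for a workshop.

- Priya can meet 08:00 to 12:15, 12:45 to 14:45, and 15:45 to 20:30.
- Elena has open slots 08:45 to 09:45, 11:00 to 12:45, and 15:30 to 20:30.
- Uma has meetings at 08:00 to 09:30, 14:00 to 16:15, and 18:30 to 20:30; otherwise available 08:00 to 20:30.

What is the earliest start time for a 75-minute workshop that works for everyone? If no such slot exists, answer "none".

Uma free within 08:00–20:30: 09:30–14:00, 16:15–18:30.
Priya ∩ Elena: 08:45–09:45, 11:00–12:15, 15:45–20:30.
Priya ∩ Elena ∩ Uma: 09:30–09:45, 11:00–12:15, 16:15–18:30.
Windows ≥ 75 min: 11:00–12:15, 16:15–18:30.
Earliest such window starts at 11:00.

11:00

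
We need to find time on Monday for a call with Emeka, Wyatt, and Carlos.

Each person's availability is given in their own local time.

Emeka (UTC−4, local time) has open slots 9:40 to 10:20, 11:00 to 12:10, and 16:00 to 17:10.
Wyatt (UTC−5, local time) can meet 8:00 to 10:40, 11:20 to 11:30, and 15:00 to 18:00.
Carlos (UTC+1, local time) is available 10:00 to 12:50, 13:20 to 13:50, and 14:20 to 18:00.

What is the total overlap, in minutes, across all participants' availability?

80 minutes

Emeka → UTC: 13:40–14:20, 15:00–16:10, 20:00–21:10.
Wyatt → UTC: 13:00–15:40, 16:20–16:30, 20:00–23:00.
Carlos → UTC: 09:00–11:50, 12:20–12:50, 13:20–17:00.
Emeka ∩ Wyatt: 13:40–14:20, 15:00–15:40, 20:00–21:10.
Emeka ∩ Wyatt ∩ Carlos: 13:40–14:20, 15:00–15:40.
Total common minutes: 40 + 40 = 80.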